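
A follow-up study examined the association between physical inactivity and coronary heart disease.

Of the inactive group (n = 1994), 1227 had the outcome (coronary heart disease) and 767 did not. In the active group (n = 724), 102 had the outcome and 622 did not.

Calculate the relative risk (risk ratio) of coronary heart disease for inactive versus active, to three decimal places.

4.368

From the description: a = 1227, b = 767, c = 102, d = 622.
Risk in exposed = 1227/1994 = 0.61535; risk in unexposed = 102/724 = 0.14088.
RR = 0.61535 / 0.14088 = 4.36775
The risk among the exposed is 4.37 times that among the unexposed.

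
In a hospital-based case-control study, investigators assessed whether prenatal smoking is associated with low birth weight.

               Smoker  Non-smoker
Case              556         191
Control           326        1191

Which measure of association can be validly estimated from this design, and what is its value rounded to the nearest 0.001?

10.635

Reading the table with exposure as columns: a = 556 (Smoker, case), b = 326 (Smoker, non-case), c = 191 (Non-smoker, case), d = 1191.
This is a hospital-based case-control study: participants were sampled on outcome status, so risks in the source population cannot be estimated directly — relative risk is not valid here. The odds ratio is the appropriate measure.
OR = (a·d)/(b·c) = (556 × 1191) / (326 × 191) = 662196 / 62266 = 10.63495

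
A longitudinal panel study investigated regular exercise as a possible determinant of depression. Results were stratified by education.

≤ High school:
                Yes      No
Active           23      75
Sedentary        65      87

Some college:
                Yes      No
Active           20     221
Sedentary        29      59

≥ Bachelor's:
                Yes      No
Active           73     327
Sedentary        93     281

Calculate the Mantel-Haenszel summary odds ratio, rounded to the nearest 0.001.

0.487

OR_MH = Σ(aᵢdᵢ/nᵢ) / Σ(bᵢcᵢ/nᵢ), where nᵢ is the stratum total.
Stratum 1 (≤ High school): n = 250; a·d/n = 23·87/250 = 8.0040; b·c/n = 75·65/250 = 19.5000
Stratum 2 (Some college): n = 329; a·d/n = 20·59/329 = 3.5866; b·c/n = 221·29/329 = 19.4802
Stratum 3 (≥ Bachelor's): n = 774; a·d/n = 73·281/774 = 26.5026; b·c/n = 327·93/774 = 39.2907
OR_MH = (8.0040 + 3.5866 + 26.5026) / (19.5000 + 19.4802 + 39.2907) = 38.0932 / 78.2709 = 0.48668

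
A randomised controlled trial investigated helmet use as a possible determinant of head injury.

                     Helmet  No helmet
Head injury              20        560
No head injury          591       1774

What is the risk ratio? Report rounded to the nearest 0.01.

Reading the table with exposure as columns: a = 20 (Helmet, case), b = 591 (Helmet, non-case), c = 560 (No helmet, case), d = 1774.
Risk in exposed = 20/611 = 0.03273; risk in unexposed = 560/2334 = 0.23993.
RR = 0.03273 / 0.23993 = 0.13643
The risk is 86% lower among the exposed than among the unexposed.

0.14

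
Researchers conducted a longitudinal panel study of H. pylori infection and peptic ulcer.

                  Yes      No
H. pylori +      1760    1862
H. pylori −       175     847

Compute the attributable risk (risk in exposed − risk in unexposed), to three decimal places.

0.315

Cells: a = 1760, b = 1862, c = 175, d = 847.
Risk in exposed = 1760/3622 = 0.485919; risk in unexposed = 175/1022 = 0.171233.
Risk difference = 0.485919 − 0.171233 = 0.314687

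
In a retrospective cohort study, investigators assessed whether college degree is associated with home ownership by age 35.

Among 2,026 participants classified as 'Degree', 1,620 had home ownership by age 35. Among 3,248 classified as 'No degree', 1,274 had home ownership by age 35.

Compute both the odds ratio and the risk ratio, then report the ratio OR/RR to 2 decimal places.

From the description: a = 1620, b = 406, c = 1274, d = 1974.
OR = (1620·1974)/(406·1274) = 3197880/517244 = 6.18254
Risk in exposed = 1620/2026 = 0.79961; risk in unexposed = 1274/3248 = 0.39224; RR = 2.03855
OR/RR = 6.18254 / 2.03855 = 3.03281
The outcome is not rare, so the OR lies further from 1 than the RR.

3.03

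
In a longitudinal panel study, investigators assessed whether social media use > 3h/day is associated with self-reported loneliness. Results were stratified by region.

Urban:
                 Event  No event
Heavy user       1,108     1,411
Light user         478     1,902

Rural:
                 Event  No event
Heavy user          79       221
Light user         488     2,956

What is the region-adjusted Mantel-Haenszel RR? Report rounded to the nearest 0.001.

RR_MH = Σ(aᵢ·n₀ᵢ/nᵢ) / Σ(cᵢ·n₁ᵢ/nᵢ), with n₁ᵢ = aᵢ+bᵢ (exposed), n₀ᵢ = cᵢ+dᵢ (unexposed), nᵢ = n₁ᵢ+n₀ᵢ.
Stratum 1 (Urban): n₁ = 2519, n₀ = 2380, n = 4899; a·n₀/n = 1108·2380/4899 = 538.2813; c·n₁/n = 478·2519/4899 = 245.7812
Stratum 2 (Rural): n₁ = 300, n₀ = 3444, n = 3744; a·n₀/n = 79·3444/3744 = 72.6699; c·n₁/n = 488·300/3744 = 39.1026
RR_MH = (538.2813 + 72.6699) / (245.7812 + 39.1026) = 610.9512 / 284.8837 = 2.14456

2.145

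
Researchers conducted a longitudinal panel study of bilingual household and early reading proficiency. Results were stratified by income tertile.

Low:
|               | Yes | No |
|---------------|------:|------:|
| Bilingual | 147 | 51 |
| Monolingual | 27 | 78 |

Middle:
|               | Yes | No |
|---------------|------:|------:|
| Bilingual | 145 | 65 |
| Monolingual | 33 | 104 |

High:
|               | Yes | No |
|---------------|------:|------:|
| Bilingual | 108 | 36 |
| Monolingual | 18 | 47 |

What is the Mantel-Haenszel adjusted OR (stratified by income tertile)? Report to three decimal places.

7.637

OR_MH = Σ(aᵢdᵢ/nᵢ) / Σ(bᵢcᵢ/nᵢ), where nᵢ is the stratum total.
Stratum 1 (Low): n = 303; a·d/n = 147·78/303 = 37.8416; b·c/n = 51·27/303 = 4.5446
Stratum 2 (Middle): n = 347; a·d/n = 145·104/347 = 43.4582; b·c/n = 65·33/347 = 6.1816
Stratum 3 (High): n = 209; a·d/n = 108·47/209 = 24.2871; b·c/n = 36·18/209 = 3.1005
OR_MH = (37.8416 + 43.4582 + 24.2871) / (4.5446 + 6.1816 + 3.1005) = 105.5869 / 13.8266 = 7.63651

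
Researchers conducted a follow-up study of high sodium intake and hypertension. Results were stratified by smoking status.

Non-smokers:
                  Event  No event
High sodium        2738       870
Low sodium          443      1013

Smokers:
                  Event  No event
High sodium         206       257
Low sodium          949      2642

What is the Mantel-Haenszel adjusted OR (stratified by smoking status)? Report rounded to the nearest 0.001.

OR_MH = Σ(aᵢdᵢ/nᵢ) / Σ(bᵢcᵢ/nᵢ), where nᵢ is the stratum total.
Stratum 1 (Non-smokers): n = 5064; a·d/n = 2738·1013/5064 = 547.7081; b·c/n = 870·443/5064 = 76.1078
Stratum 2 (Smokers): n = 4054; a·d/n = 206·2642/4054 = 134.2506; b·c/n = 257·949/4054 = 60.1611
OR_MH = (547.7081 + 134.2506) / (76.1078 + 60.1611) = 681.9588 / 136.2689 = 5.00451

5.005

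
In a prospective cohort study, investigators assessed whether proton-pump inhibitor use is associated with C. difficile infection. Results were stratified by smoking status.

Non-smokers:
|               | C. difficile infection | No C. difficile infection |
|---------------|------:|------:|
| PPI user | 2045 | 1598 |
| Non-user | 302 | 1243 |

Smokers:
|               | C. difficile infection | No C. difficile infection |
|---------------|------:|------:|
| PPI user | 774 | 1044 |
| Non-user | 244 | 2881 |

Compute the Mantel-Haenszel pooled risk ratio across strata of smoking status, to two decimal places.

RR_MH = Σ(aᵢ·n₀ᵢ/nᵢ) / Σ(cᵢ·n₁ᵢ/nᵢ), with n₁ᵢ = aᵢ+bᵢ (exposed), n₀ᵢ = cᵢ+dᵢ (unexposed), nᵢ = n₁ᵢ+n₀ᵢ.
Stratum 1 (Non-smokers): n₁ = 3643, n₀ = 1545, n = 5188; a·n₀/n = 2045·1545/5188 = 609.0064; c·n₁/n = 302·3643/5188 = 212.0636
Stratum 2 (Smokers): n₁ = 1818, n₀ = 3125, n = 4943; a·n₀/n = 774·3125/4943 = 489.3283; c·n₁/n = 244·1818/4943 = 89.7415
RR_MH = (609.0064 + 489.3283) / (212.0636 + 89.7415) = 1098.3347 / 301.8051 = 3.63922

3.64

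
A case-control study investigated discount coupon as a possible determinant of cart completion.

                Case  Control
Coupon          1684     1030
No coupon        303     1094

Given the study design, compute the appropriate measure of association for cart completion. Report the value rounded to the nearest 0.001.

5.903

Cells: a = 1684, b = 1030, c = 303, d = 1094.
This is a case-control study: participants were sampled on outcome status, so risks in the source population cannot be estimated directly — relative risk is not valid here. The odds ratio is the appropriate measure.
OR = (a·d)/(b·c) = (1684 × 1094) / (1030 × 303) = 1842296 / 312090 = 5.90309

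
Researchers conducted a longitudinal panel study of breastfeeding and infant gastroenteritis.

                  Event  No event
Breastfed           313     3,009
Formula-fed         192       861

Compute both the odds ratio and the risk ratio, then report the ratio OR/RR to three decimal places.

Cells: a = 313, b = 3009, c = 192, d = 861.
OR = (313·861)/(3009·192) = 269493/577728 = 0.46647
Risk in exposed = 313/3322 = 0.09422; risk in unexposed = 192/1053 = 0.18234; RR = 0.51674
OR/RR = 0.46647 / 0.51674 = 0.90272
The outcome is not rare, so the OR lies further from 1 than the RR.

0.903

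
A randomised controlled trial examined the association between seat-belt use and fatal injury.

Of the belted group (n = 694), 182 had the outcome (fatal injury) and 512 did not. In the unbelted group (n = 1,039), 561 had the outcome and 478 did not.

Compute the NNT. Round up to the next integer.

4

Risk in treated group = 182/694 = 0.26225; risk in control = 561/1039 = 0.53994.
Absolute risk reduction = 0.53994 − 0.26225 = 0.27769
NNT = 1 / ARR = 1 / 0.27769 = 3.601 → round up → 4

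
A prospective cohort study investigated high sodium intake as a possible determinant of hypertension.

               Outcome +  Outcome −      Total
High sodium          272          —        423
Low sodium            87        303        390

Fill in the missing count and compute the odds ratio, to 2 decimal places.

The missing cell is in the exposed row: 423 − 272 = 151.
So a = 272, b = 151, c = 87, d = 303.
OR = (a·d)/(b·c) = (272 × 303) / (151 × 87) = 82416 / 13137 = 6.27358

6.27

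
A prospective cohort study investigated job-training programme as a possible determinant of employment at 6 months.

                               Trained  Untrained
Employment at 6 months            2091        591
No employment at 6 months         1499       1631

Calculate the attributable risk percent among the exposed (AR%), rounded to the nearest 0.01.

Reading the table with exposure as columns: a = 2091 (Trained, case), b = 1499 (Trained, non-case), c = 591 (Untrained, case), d = 1631.
Risk in exposed = 2091/3590 = 0.58245; risk in unexposed = 591/2222 = 0.26598.
RR = 0.58245/0.26598 = 2.18986
AR% = (RR − 1)/RR × 100 = (2.18986 − 1)/2.18986 × 100 = 54.3350%

54.33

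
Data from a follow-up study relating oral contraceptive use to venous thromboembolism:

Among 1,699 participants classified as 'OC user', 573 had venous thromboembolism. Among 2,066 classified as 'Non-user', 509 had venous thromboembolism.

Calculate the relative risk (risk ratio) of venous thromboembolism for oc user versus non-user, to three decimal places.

1.369

From the description: a = 573, b = 1126, c = 509, d = 1557.
Risk in exposed = 573/1699 = 0.33726; risk in unexposed = 509/2066 = 0.24637.
RR = 0.33726 / 0.24637 = 1.36891
The risk among the exposed is 1.37 times that among the unexposed.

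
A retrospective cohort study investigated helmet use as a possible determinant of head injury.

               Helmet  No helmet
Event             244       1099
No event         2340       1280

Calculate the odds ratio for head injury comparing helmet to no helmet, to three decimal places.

Reading the table with exposure as columns: a = 244 (Helmet, case), b = 2340 (Helmet, non-case), c = 1099 (No helmet, case), d = 1280.
OR = (a·d)/(b·c) = (244 × 1280) / (2340 × 1099) = 312320 / 2571660 = 0.12145
Exposure is associated with lower odds of head injury (OR = 0.12 < 1).

0.121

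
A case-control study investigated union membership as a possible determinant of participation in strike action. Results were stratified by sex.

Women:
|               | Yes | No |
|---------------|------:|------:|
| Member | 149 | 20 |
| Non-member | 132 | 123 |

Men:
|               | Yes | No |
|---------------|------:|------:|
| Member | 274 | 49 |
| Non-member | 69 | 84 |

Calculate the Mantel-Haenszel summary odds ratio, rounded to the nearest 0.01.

6.87

OR_MH = Σ(aᵢdᵢ/nᵢ) / Σ(bᵢcᵢ/nᵢ), where nᵢ is the stratum total.
Stratum 1 (Women): n = 424; a·d/n = 149·123/424 = 43.2241; b·c/n = 20·132/424 = 6.2264
Stratum 2 (Men): n = 476; a·d/n = 274·84/476 = 48.3529; b·c/n = 49·69/476 = 7.1029
OR_MH = (43.2241 + 48.3529) / (6.2264 + 7.1029) = 91.5770 / 13.3294 = 6.87032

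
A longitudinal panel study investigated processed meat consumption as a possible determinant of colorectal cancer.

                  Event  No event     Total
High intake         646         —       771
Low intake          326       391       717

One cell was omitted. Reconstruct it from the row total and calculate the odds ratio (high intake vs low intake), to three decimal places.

The missing cell is in the exposed row: 771 − 646 = 125.
So a = 646, b = 125, c = 326, d = 391.
OR = (a·d)/(b·c) = (646 × 391) / (125 × 326) = 252586 / 40750 = 6.19843

6.198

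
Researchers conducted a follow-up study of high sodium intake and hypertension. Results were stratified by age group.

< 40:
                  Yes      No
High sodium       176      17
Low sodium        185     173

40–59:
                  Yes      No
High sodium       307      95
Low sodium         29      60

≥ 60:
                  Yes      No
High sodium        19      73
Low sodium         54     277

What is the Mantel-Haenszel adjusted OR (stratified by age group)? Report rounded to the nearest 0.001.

5.098

OR_MH = Σ(aᵢdᵢ/nᵢ) / Σ(bᵢcᵢ/nᵢ), where nᵢ is the stratum total.
Stratum 1 (< 40): n = 551; a·d/n = 176·173/551 = 55.2595; b·c/n = 17·185/551 = 5.7078
Stratum 2 (40–59): n = 491; a·d/n = 307·60/491 = 37.5153; b·c/n = 95·29/491 = 5.6110
Stratum 3 (≥ 60): n = 423; a·d/n = 19·277/423 = 12.4421; b·c/n = 73·54/423 = 9.3191
OR_MH = (55.2595 + 37.5153 + 12.4421) / (5.7078 + 5.6110 + 9.3191) = 105.2169 / 20.6380 = 5.09822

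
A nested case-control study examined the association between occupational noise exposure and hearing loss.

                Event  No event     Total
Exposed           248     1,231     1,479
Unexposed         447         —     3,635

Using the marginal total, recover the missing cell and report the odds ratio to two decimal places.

The missing cell is in the unexposed row: 3635 − 447 = 3188.
So a = 248, b = 1231, c = 447, d = 3188.
OR = (a·d)/(b·c) = (248 × 3188) / (1231 × 447) = 790624 / 550257 = 1.43683

1.44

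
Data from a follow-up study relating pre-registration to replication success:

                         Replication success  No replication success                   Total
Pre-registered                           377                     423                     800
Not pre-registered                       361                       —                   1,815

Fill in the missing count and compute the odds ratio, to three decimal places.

The missing cell is in the unexposed row: 1815 − 361 = 1454.
So a = 377, b = 423, c = 361, d = 1454.
OR = (a·d)/(b·c) = (377 × 1454) / (423 × 361) = 548158 / 152703 = 3.58970

3.590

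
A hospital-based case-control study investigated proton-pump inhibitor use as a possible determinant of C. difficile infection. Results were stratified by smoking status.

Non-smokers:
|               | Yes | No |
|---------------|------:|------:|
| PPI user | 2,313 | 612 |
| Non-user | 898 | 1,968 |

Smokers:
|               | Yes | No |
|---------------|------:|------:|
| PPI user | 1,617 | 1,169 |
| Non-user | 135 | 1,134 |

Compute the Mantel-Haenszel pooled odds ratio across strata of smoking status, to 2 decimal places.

9.25

OR_MH = Σ(aᵢdᵢ/nᵢ) / Σ(bᵢcᵢ/nᵢ), where nᵢ is the stratum total.
Stratum 1 (Non-smokers): n = 5791; a·d/n = 2313·1968/5791 = 786.0446; b·c/n = 612·898/5791 = 94.9017
Stratum 2 (Smokers): n = 4055; a·d/n = 1617·1134/4055 = 452.2017; b·c/n = 1169·135/4055 = 38.9186
OR_MH = (786.0446 + 452.2017) / (94.9017 + 38.9186) = 1238.2463 / 133.8204 = 9.25305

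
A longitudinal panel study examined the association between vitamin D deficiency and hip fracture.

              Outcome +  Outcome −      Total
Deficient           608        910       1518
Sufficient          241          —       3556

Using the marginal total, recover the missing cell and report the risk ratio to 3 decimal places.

5.910

The missing cell is in the unexposed row: 3556 − 241 = 3315.
So a = 608, b = 910, c = 241, d = 3315.
RR = [a/(a+b)] / [c/(c+d)] = (608/1518) / (241/3556) = 0.40053/0.06777 = 5.90985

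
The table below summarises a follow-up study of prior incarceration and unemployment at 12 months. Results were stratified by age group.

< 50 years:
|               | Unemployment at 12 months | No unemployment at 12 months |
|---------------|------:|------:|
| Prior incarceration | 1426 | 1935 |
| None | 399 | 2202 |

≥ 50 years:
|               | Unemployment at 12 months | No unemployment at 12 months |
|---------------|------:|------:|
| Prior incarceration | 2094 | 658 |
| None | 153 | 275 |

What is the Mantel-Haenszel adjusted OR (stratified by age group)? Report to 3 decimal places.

OR_MH = Σ(aᵢdᵢ/nᵢ) / Σ(bᵢcᵢ/nᵢ), where nᵢ is the stratum total.
Stratum 1 (< 50 years): n = 5962; a·d/n = 1426·2202/5962 = 526.6776; b·c/n = 1935·399/5962 = 129.4977
Stratum 2 (≥ 50 years): n = 3180; a·d/n = 2094·275/3180 = 181.0849; b·c/n = 658·153/3180 = 31.6585
OR_MH = (526.6776 + 181.0849) / (129.4977 + 31.6585) = 707.7625 / 161.1561 = 4.39178

4.392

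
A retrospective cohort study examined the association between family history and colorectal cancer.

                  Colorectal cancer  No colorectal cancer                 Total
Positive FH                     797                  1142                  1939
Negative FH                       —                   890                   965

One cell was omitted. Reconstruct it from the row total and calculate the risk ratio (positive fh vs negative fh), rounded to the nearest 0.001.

5.289

The missing cell is in the unexposed row: 965 − 890 = 75.
So a = 797, b = 1142, c = 75, d = 890.
RR = [a/(a+b)] / [c/(c+d)] = (797/1939) / (75/965) = 0.41104/0.07772 = 5.28867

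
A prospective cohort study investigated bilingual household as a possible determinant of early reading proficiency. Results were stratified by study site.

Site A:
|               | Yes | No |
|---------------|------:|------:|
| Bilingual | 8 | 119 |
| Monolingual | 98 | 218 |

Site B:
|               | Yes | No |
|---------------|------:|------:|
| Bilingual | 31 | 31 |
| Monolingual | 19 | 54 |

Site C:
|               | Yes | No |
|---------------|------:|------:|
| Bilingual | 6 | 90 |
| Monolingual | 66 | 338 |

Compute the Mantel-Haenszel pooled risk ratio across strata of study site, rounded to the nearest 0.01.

RR_MH = Σ(aᵢ·n₀ᵢ/nᵢ) / Σ(cᵢ·n₁ᵢ/nᵢ), with n₁ᵢ = aᵢ+bᵢ (exposed), n₀ᵢ = cᵢ+dᵢ (unexposed), nᵢ = n₁ᵢ+n₀ᵢ.
Stratum 1 (Site A): n₁ = 127, n₀ = 316, n = 443; a·n₀/n = 8·316/443 = 5.7065; c·n₁/n = 98·127/443 = 28.0948
Stratum 2 (Site B): n₁ = 62, n₀ = 73, n = 135; a·n₀/n = 31·73/135 = 16.7630; c·n₁/n = 19·62/135 = 8.7259
Stratum 3 (Site C): n₁ = 96, n₀ = 404, n = 500; a·n₀/n = 6·404/500 = 4.8480; c·n₁/n = 66·96/500 = 12.6720
RR_MH = (5.7065 + 16.7630 + 4.8480) / (28.0948 + 8.7259 + 12.6720) = 27.3175 / 49.4927 = 0.55195

0.55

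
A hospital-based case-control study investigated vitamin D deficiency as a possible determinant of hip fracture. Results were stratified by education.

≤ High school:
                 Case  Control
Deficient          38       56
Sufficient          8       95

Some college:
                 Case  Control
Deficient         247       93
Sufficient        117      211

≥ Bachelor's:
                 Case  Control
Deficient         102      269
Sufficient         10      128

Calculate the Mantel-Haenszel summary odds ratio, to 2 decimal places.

OR_MH = Σ(aᵢdᵢ/nᵢ) / Σ(bᵢcᵢ/nᵢ), where nᵢ is the stratum total.
Stratum 1 (≤ High school): n = 197; a·d/n = 38·95/197 = 18.3249; b·c/n = 56·8/197 = 2.2741
Stratum 2 (Some college): n = 668; a·d/n = 247·211/668 = 78.0195; b·c/n = 93·117/668 = 16.2889
Stratum 3 (≥ Bachelor's): n = 509; a·d/n = 102·128/509 = 25.6503; b·c/n = 269·10/509 = 5.2849
OR_MH = (18.3249 + 78.0195 + 25.6503) / (2.2741 + 16.2889 + 5.2849) = 121.9946 / 23.8479 = 5.11553

5.12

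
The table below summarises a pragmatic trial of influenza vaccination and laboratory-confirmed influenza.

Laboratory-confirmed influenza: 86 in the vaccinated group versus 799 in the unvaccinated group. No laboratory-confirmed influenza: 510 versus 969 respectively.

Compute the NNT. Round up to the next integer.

4

Risk in treated group = 86/596 = 0.14430; risk in control = 799/1768 = 0.45192.
Absolute risk reduction = 0.45192 − 0.14430 = 0.30763
NNT = 1 / ARR = 1 / 0.30763 = 3.251 → round up → 4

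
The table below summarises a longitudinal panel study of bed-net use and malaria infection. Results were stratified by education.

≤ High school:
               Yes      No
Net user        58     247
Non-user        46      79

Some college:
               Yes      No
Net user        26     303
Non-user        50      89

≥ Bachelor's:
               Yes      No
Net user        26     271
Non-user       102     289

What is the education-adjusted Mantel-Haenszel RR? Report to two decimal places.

0.35

RR_MH = Σ(aᵢ·n₀ᵢ/nᵢ) / Σ(cᵢ·n₁ᵢ/nᵢ), with n₁ᵢ = aᵢ+bᵢ (exposed), n₀ᵢ = cᵢ+dᵢ (unexposed), nᵢ = n₁ᵢ+n₀ᵢ.
Stratum 1 (≤ High school): n₁ = 305, n₀ = 125, n = 430; a·n₀/n = 58·125/430 = 16.8605; c·n₁/n = 46·305/430 = 32.6279
Stratum 2 (Some college): n₁ = 329, n₀ = 139, n = 468; a·n₀/n = 26·139/468 = 7.7222; c·n₁/n = 50·329/468 = 35.1496
Stratum 3 (≥ Bachelor's): n₁ = 297, n₀ = 391, n = 688; a·n₀/n = 26·391/688 = 14.7762; c·n₁/n = 102·297/688 = 44.0320
RR_MH = (16.8605 + 7.7222 + 14.7762) / (32.6279 + 35.1496 + 44.0320) = 39.3589 / 111.8095 = 0.35202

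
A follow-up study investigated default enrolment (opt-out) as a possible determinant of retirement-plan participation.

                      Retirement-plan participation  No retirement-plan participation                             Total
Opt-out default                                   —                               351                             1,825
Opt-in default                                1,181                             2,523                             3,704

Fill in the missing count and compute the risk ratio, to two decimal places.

2.53

The missing cell is in the exposed row: 1825 − 351 = 1474.
So a = 1474, b = 351, c = 1181, d = 2523.
RR = [a/(a+b)] / [c/(c+d)] = (1474/1825) / (1181/3704) = 0.80767/0.31884 = 2.53312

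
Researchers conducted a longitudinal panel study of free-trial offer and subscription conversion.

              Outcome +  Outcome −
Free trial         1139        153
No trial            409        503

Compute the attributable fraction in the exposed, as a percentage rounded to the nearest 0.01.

49.13

Cells: a = 1139, b = 153, c = 409, d = 503.
Risk in exposed = 1139/1292 = 0.88158; risk in unexposed = 409/912 = 0.44846.
RR = 0.88158/0.44846 = 1.96577
AR% = (RR − 1)/RR × 100 = (1.96577 − 1)/1.96577 × 100 = 49.1294%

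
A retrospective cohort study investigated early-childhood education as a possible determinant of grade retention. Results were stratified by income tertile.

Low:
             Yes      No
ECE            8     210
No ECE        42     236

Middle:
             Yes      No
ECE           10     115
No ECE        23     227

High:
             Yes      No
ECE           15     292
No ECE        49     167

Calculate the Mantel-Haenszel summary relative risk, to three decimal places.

0.316

RR_MH = Σ(aᵢ·n₀ᵢ/nᵢ) / Σ(cᵢ·n₁ᵢ/nᵢ), with n₁ᵢ = aᵢ+bᵢ (exposed), n₀ᵢ = cᵢ+dᵢ (unexposed), nᵢ = n₁ᵢ+n₀ᵢ.
Stratum 1 (Low): n₁ = 218, n₀ = 278, n = 496; a·n₀/n = 8·278/496 = 4.4839; c·n₁/n = 42·218/496 = 18.4597
Stratum 2 (Middle): n₁ = 125, n₀ = 250, n = 375; a·n₀/n = 10·250/375 = 6.6667; c·n₁/n = 23·125/375 = 7.6667
Stratum 3 (High): n₁ = 307, n₀ = 216, n = 523; a·n₀/n = 15·216/523 = 6.1950; c·n₁/n = 49·307/523 = 28.7629
RR_MH = (4.4839 + 6.6667 + 6.1950) / (18.4597 + 7.6667 + 28.7629) = 17.3456 / 54.8893 = 0.31601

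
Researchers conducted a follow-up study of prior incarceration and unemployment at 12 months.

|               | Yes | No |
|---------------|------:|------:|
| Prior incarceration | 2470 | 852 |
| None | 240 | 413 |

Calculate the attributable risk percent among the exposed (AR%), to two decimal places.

Cells: a = 2470, b = 852, c = 240, d = 413.
Risk in exposed = 2470/3322 = 0.74353; risk in unexposed = 240/653 = 0.36753.
RR = 0.74353/0.36753 = 2.02302
AR% = (RR − 1)/RR × 100 = (2.02302 − 1)/2.02302 × 100 = 50.5688%

50.57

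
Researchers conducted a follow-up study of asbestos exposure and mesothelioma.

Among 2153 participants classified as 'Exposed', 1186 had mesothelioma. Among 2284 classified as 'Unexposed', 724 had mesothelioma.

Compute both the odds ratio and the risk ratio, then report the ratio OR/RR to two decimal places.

1.52

From the description: a = 1186, b = 967, c = 724, d = 1560.
OR = (1186·1560)/(967·724) = 1850160/700108 = 2.64268
Risk in exposed = 1186/2153 = 0.55086; risk in unexposed = 724/2284 = 0.31699; RR = 1.73779
OR/RR = 2.64268 / 1.73779 = 1.52071
The outcome is not rare, so the OR lies further from 1 than the RR.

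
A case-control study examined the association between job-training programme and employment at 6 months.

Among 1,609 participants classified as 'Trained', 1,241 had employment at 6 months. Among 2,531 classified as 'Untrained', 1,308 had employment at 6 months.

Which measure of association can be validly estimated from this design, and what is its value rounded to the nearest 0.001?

From the description: a = 1241, b = 368, c = 1308, d = 1223.
This is a case-control study: participants were sampled on outcome status, so risks in the source population cannot be estimated directly — relative risk is not valid here. The odds ratio is the appropriate measure.
OR = (a·d)/(b·c) = (1241 × 1223) / (368 × 1308) = 1517743 / 481344 = 3.15314

3.153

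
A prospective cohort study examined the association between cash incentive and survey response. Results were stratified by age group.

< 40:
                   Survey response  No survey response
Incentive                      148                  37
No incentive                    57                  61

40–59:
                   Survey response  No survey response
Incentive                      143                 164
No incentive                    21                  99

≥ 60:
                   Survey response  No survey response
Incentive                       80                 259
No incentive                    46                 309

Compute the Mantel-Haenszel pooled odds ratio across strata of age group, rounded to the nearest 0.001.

3.062

OR_MH = Σ(aᵢdᵢ/nᵢ) / Σ(bᵢcᵢ/nᵢ), where nᵢ is the stratum total.
Stratum 1 (< 40): n = 303; a·d/n = 148·61/303 = 29.7954; b·c/n = 37·57/303 = 6.9604
Stratum 2 (40–59): n = 427; a·d/n = 143·99/427 = 33.1546; b·c/n = 164·21/427 = 8.0656
Stratum 3 (≥ 60): n = 694; a·d/n = 80·309/694 = 35.6196; b·c/n = 259·46/694 = 17.1671
OR_MH = (29.7954 + 33.1546 + 35.6196) / (6.9604 + 8.0656 + 17.1671) = 98.5695 / 32.1931 = 3.06182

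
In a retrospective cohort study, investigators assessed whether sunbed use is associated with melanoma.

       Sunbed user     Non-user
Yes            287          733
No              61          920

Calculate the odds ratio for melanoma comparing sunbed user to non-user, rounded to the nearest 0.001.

Reading the table with exposure as columns: a = 287 (Sunbed user, case), b = 61 (Sunbed user, non-case), c = 733 (Non-user, case), d = 920.
OR = (a·d)/(b·c) = (287 × 920) / (61 × 733) = 264040 / 44713 = 5.90522
The odds of melanoma are about 5.91 times as high in the sunbed user group.

5.905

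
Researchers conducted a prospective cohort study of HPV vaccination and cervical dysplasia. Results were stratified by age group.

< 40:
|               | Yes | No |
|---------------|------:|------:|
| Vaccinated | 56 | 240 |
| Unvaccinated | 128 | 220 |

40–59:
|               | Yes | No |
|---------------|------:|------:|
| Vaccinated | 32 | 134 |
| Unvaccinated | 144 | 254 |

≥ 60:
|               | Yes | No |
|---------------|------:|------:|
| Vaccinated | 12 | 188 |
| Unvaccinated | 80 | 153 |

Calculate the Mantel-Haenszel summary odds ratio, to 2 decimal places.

OR_MH = Σ(aᵢdᵢ/nᵢ) / Σ(bᵢcᵢ/nᵢ), where nᵢ is the stratum total.
Stratum 1 (< 40): n = 644; a·d/n = 56·220/644 = 19.1304; b·c/n = 240·128/644 = 47.7019
Stratum 2 (40–59): n = 564; a·d/n = 32·254/564 = 14.4113; b·c/n = 134·144/564 = 34.2128
Stratum 3 (≥ 60): n = 433; a·d/n = 12·153/433 = 4.2402; b·c/n = 188·80/433 = 34.7344
OR_MH = (19.1304 + 14.4113 + 4.2402) / (47.7019 + 34.2128 + 34.7344) = 37.7820 / 116.6490 = 0.32389

0.32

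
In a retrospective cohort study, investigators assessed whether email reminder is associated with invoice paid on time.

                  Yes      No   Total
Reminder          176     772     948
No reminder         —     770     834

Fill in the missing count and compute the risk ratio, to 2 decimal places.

The missing cell is in the unexposed row: 834 − 770 = 64.
So a = 176, b = 772, c = 64, d = 770.
RR = [a/(a+b)] / [c/(c+d)] = (176/948) / (64/834) = 0.18565/0.07674 = 2.41930

2.42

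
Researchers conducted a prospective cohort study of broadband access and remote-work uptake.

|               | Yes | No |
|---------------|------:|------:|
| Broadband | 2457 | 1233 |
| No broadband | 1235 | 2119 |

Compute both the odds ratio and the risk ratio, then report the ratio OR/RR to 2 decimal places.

1.89

Cells: a = 2457, b = 1233, c = 1235, d = 2119.
OR = (2457·2119)/(1233·1235) = 5206383/1522755 = 3.41905
Risk in exposed = 2457/3690 = 0.66585; risk in unexposed = 1235/3354 = 0.36822; RR = 1.80832
OR/RR = 3.41905 / 1.80832 = 1.89074
The outcome is not rare, so the OR lies further from 1 than the RR.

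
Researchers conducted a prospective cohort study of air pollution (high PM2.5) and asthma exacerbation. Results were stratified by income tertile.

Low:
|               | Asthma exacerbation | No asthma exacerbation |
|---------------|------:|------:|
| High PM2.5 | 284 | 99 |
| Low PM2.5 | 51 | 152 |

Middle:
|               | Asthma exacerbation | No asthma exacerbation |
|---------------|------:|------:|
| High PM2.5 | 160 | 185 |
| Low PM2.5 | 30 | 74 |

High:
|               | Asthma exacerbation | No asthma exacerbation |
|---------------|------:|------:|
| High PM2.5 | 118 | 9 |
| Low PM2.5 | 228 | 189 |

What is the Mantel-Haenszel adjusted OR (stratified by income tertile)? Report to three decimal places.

OR_MH = Σ(aᵢdᵢ/nᵢ) / Σ(bᵢcᵢ/nᵢ), where nᵢ is the stratum total.
Stratum 1 (Low): n = 586; a·d/n = 284·152/586 = 73.6655; b·c/n = 99·51/586 = 8.6160
Stratum 2 (Middle): n = 449; a·d/n = 160·74/449 = 26.3697; b·c/n = 185·30/449 = 12.3608
Stratum 3 (High): n = 544; a·d/n = 118·189/544 = 40.9963; b·c/n = 9·228/544 = 3.7721
OR_MH = (73.6655 + 26.3697 + 40.9963) / (8.6160 + 12.3608 + 3.7721) = 141.0316 / 24.7489 = 5.69850

5.698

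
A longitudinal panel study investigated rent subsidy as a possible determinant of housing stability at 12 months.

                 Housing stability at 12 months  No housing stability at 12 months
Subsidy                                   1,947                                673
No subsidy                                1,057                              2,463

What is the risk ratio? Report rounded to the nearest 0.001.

Cells: a = 1947, b = 673, c = 1057, d = 2463.
Risk in exposed = 1947/2620 = 0.74313; risk in unexposed = 1057/3520 = 0.30028.
RR = 0.74313 / 0.30028 = 2.47476
The risk among the exposed is 2.47 times that among the unexposed.

2.475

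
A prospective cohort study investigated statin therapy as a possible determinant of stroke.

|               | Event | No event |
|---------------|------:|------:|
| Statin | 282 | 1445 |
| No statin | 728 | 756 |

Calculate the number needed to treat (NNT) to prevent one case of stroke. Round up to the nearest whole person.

4

Risk in treated group = 282/1727 = 0.16329; risk in control = 728/1484 = 0.49057.
Absolute risk reduction = 0.49057 − 0.16329 = 0.32728
NNT = 1 / ARR = 1 / 0.32728 = 3.056 → round up → 4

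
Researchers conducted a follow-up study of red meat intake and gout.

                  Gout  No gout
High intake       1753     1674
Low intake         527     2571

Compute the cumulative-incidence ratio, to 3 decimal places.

3.007

Cells: a = 1753, b = 1674, c = 527, d = 2571.
Risk in exposed = 1753/3427 = 0.51153; risk in unexposed = 527/3098 = 0.17011.
RR = 0.51153 / 0.17011 = 3.00704
The risk among the exposed is 3.01 times that among the unexposed.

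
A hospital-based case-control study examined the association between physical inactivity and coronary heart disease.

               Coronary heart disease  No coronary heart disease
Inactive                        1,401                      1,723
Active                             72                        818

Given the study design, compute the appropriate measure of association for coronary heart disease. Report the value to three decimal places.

Cells: a = 1401, b = 1723, c = 72, d = 818.
This is a hospital-based case-control study: participants were sampled on outcome status, so risks in the source population cannot be estimated directly — relative risk is not valid here. The odds ratio is the appropriate measure.
OR = (a·d)/(b·c) = (1401 × 818) / (1723 × 72) = 1146018 / 124056 = 9.23791

9.238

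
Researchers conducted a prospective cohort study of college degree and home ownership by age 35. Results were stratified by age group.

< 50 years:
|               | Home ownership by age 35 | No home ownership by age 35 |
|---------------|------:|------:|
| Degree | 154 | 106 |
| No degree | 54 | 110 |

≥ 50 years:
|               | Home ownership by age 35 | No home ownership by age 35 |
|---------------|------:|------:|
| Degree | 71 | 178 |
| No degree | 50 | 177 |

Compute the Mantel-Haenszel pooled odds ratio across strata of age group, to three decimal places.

OR_MH = Σ(aᵢdᵢ/nᵢ) / Σ(bᵢcᵢ/nᵢ), where nᵢ is the stratum total.
Stratum 1 (< 50 years): n = 424; a·d/n = 154·110/424 = 39.9528; b·c/n = 106·54/424 = 13.5000
Stratum 2 (≥ 50 years): n = 476; a·d/n = 71·177/476 = 26.4013; b·c/n = 178·50/476 = 18.6975
OR_MH = (39.9528 + 26.4013) / (13.5000 + 18.6975) = 66.3541 / 32.1975 = 2.06085

2.061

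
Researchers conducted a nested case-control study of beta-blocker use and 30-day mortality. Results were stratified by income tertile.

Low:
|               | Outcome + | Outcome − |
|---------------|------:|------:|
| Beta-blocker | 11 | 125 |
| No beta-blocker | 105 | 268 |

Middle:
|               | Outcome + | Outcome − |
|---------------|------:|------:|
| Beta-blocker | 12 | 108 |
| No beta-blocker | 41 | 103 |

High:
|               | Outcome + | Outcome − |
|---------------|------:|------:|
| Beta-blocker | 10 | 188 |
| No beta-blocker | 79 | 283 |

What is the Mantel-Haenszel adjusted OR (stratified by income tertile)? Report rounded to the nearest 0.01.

OR_MH = Σ(aᵢdᵢ/nᵢ) / Σ(bᵢcᵢ/nᵢ), where nᵢ is the stratum total.
Stratum 1 (Low): n = 509; a·d/n = 11·268/509 = 5.7917; b·c/n = 125·105/509 = 25.7859
Stratum 2 (Middle): n = 264; a·d/n = 12·103/264 = 4.6818; b·c/n = 108·41/264 = 16.7727
Stratum 3 (High): n = 560; a·d/n = 10·283/560 = 5.0536; b·c/n = 188·79/560 = 26.5214
OR_MH = (5.7917 + 4.6818 + 5.0536) / (25.7859 + 16.7727 + 26.5214) = 15.5271 / 69.0800 = 0.22477

0.22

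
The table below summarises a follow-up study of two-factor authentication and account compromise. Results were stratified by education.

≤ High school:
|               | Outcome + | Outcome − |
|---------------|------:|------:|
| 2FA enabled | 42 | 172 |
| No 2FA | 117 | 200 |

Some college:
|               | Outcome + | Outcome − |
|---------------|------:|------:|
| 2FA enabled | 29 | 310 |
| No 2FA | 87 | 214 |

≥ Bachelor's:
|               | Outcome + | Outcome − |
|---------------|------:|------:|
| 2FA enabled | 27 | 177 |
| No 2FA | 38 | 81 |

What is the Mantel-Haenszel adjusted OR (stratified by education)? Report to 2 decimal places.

OR_MH = Σ(aᵢdᵢ/nᵢ) / Σ(bᵢcᵢ/nᵢ), where nᵢ is the stratum total.
Stratum 1 (≤ High school): n = 531; a·d/n = 42·200/531 = 15.8192; b·c/n = 172·117/531 = 37.8983
Stratum 2 (Some college): n = 640; a·d/n = 29·214/640 = 9.6969; b·c/n = 310·87/640 = 42.1406
Stratum 3 (≥ Bachelor's): n = 323; a·d/n = 27·81/323 = 6.7709; b·c/n = 177·38/323 = 20.8235
OR_MH = (15.8192 + 9.6969 + 6.7709) / (37.8983 + 42.1406 + 20.8235) = 32.2870 / 100.8625 = 0.32011

0.32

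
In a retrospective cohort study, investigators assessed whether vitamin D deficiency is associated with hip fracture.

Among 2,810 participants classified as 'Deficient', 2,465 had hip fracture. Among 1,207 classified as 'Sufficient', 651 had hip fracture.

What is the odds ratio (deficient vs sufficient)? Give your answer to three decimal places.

From the description: a = 2465, b = 345, c = 651, d = 556.
OR = (a·d)/(b·c) = (2465 × 556) / (345 × 651) = 1370540 / 224595 = 6.10227
The odds of hip fracture are about 6.10 times as high in the deficient group.

6.102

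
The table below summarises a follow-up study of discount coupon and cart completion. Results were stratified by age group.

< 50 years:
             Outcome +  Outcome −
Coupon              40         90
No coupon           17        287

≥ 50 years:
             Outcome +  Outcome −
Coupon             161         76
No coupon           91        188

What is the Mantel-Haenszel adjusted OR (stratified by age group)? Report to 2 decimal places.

OR_MH = Σ(aᵢdᵢ/nᵢ) / Σ(bᵢcᵢ/nᵢ), where nᵢ is the stratum total.
Stratum 1 (< 50 years): n = 434; a·d/n = 40·287/434 = 26.4516; b·c/n = 90·17/434 = 3.5253
Stratum 2 (≥ 50 years): n = 516; a·d/n = 161·188/516 = 58.6589; b·c/n = 76·91/516 = 13.4031
OR_MH = (26.4516 + 58.6589) / (3.5253 + 13.4031) = 85.1105 / 16.9284 = 5.02766

5.03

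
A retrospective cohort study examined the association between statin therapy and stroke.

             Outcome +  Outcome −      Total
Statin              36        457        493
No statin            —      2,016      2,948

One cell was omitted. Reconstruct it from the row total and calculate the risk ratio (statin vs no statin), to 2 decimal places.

0.23

The missing cell is in the unexposed row: 2948 − 2016 = 932.
So a = 36, b = 457, c = 932, d = 2016.
RR = [a/(a+b)] / [c/(c+d)] = (36/493) / (932/2948) = 0.07302/0.31615 = 0.23098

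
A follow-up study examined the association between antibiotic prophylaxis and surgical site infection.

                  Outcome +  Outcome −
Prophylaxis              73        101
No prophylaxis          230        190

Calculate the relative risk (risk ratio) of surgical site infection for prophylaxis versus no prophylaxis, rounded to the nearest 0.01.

0.77

Cells: a = 73, b = 101, c = 230, d = 190.
Risk in exposed = 73/174 = 0.41954; risk in unexposed = 230/420 = 0.54762.
RR = 0.41954 / 0.54762 = 0.76612
The risk is 23% lower among the exposed than among the unexposed.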